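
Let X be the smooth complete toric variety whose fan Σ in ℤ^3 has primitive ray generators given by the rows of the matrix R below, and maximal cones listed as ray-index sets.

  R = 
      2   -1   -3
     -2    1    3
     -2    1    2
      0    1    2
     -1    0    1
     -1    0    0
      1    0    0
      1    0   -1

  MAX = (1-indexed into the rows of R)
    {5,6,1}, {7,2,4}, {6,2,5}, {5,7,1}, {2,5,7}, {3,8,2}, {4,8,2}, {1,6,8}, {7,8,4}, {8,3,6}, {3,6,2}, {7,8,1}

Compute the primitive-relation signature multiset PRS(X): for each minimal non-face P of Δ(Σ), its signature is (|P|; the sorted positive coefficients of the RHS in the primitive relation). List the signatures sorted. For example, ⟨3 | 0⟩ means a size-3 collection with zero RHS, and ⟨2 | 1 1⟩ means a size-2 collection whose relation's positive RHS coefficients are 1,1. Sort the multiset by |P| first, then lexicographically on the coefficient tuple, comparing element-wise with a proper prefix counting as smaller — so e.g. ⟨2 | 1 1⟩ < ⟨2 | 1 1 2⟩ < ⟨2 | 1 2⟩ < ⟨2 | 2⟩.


Δ(Σ) — 8 vertices, 12 min non-faces:

  P = {1,2}:  v_{1} + v_{2} = 0  →  sig = ⟨2 | 0⟩
  P = {5,8}:  v_{5} + v_{8} = 0  →  sig = ⟨2 | 0⟩
  P = {6,7}:  v_{6} + v_{7} = 0  →  sig = ⟨2 | 0⟩
  P = {1,3}:  v_{1} + v_{3} = v_{6} + v_{8}  →  sig = ⟨2 | 1 1⟩
  P = {1,4}:  v_{1} + v_{4} = v_{7} + v_{8}  →  sig = ⟨2 | 1 1⟩
  P = {3,5}:  v_{3} + v_{5} = v_{2} + v_{6}  →  sig = ⟨2 | 1 1⟩
  P = {3,7}:  v_{3} + v_{7} = v_{2} + v_{8}  →  sig = ⟨2 | 1 1⟩
  P = {4,5}:  v_{4} + v_{5} = v_{2} + v_{7}  →  sig = ⟨2 | 1 1⟩
  P = {4,6}:  v_{4} + v_{6} = v_{2} + v_{8}  →  sig = ⟨2 | 1 1⟩
  P = {3,4}:  v_{3} + v_{4} = 2·v_{2} + 2·v_{8}  →  sig = ⟨2 | 2 2⟩
  P = {2,6,8}:  v_{2} + v_{6} + v_{8} = v_{3}  →  sig = ⟨3 | 1⟩
  P = {2,7,8}:  v_{2} + v_{7} + v_{8} = v_{4}  →  sig = ⟨3 | 1⟩

Hence PRS(X_Σ) =
[⟨2 | 0⟩, ⟨2 | 0⟩, ⟨2 | 0⟩, ⟨2 | 1 1⟩, ⟨2 | 1 1⟩, ⟨2 | 1 1⟩, ⟨2 | 1 1⟩, ⟨2 | 1 1⟩, ⟨2 | 1 1⟩, ⟨2 | 2 2⟩, ⟨3 | 1⟩, ⟨3 | 1⟩]


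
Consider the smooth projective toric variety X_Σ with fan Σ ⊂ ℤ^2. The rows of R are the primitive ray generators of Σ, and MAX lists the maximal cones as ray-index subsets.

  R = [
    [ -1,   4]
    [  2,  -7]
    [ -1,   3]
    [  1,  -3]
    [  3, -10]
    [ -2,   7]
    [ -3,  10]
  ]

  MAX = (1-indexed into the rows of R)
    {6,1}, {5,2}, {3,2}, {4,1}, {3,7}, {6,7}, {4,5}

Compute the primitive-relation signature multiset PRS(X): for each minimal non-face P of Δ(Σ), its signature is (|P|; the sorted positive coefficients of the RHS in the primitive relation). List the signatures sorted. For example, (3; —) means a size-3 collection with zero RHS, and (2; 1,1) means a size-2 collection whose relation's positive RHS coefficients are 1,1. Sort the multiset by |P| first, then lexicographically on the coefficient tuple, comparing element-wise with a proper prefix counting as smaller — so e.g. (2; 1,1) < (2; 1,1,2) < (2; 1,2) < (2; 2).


14 minimal non-faces of Δ(Σ) (on 7 rays):

  P = {2,6}:  v_{2} + v_{6} = 0  ⇒ sig = (2; —)
  P = {3,4}:  v_{3} + v_{4} = 0  ⇒ sig = (2; —)
  P = {5,7}:  v_{5} + v_{7} = 0  ⇒ sig = (2; —)
  P = {1,2}:  v_{1} + v_{2} = v_{4}  ⇒ sig = (2; 1)
  P = {1,3}:  v_{1} + v_{3} = v_{6}  ⇒ sig = (2; 1)
  P = {2,4}:  v_{2} + v_{4} = v_{5}  ⇒ sig = (2; 1)
  P = {2,7}:  v_{2} + v_{7} = v_{3}  ⇒ sig = (2; 1)
  P = {3,5}:  v_{3} + v_{5} = v_{2}  ⇒ sig = (2; 1)
  P = {3,6}:  v_{3} + v_{6} = v_{7}  ⇒ sig = (2; 1)
  P = {4,6}:  v_{4} + v_{6} = v_{1}  ⇒ sig = (2; 1)
  P = {4,7}:  v_{4} + v_{7} = v_{6}  ⇒ sig = (2; 1)
  P = {5,6}:  v_{5} + v_{6} = v_{4}  ⇒ sig = (2; 1)
  P = {1,5}:  v_{1} + v_{5} = 2·v_{4}  ⇒ sig = (2; 2)
  P = {1,7}:  v_{1} + v_{7} = 2·v_{6}  ⇒ sig = (2; 2)

Signatures (|P|; sorted positive RHS coefficients), sorted:
    |P|=2: 14 collections, coeffs (), (), (), (1), (1), (1), (1), (1), (1), (1), (1), (1), (2), (2)


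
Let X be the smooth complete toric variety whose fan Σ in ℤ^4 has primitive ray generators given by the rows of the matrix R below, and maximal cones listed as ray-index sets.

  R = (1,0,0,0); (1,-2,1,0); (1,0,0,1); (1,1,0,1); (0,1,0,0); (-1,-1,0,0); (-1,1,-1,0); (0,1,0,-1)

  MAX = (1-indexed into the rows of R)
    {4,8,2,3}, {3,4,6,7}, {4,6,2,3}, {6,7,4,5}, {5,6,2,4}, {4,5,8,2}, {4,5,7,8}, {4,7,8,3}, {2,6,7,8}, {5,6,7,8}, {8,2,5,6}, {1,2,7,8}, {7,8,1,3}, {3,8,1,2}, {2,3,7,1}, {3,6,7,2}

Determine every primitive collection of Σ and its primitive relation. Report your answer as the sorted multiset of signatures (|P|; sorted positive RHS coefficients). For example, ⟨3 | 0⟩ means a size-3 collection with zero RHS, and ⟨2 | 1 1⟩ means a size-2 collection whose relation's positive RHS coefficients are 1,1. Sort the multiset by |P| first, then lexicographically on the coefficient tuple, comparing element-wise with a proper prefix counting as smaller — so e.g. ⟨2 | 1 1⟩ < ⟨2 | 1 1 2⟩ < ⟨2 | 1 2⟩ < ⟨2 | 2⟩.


|primitive collections| = 9. Relations:

  P={3,5}:  v_{3} + v_{5} = v_{4} ; sig = ⟨2 | 1⟩
  P={1,5}:  v_{1} + v_{5} = v_{3} + v_{8} ; sig = ⟨2 | 1 1⟩
  P={1,6}:  v_{1} + v_{6} = v_{2} + v_{7} ; sig = ⟨2 | 1 1⟩
  P={1,4}:  v_{1} + v_{4} = 2·v_{3} + v_{8} ; sig = ⟨2 | 1 2⟩
  P={2,5,7}:  v_{2} + v_{5} + v_{7} = 0 ; sig = ⟨3 | 0⟩
  P={3,6,8}:  v_{3} + v_{6} + v_{8} = 0 ; sig = ⟨3 | 0⟩
  P={2,4,7}:  v_{2} + v_{4} + v_{7} = v_{3} ; sig = ⟨3 | 1⟩
  P={4,6,8}:  v_{4} + v_{6} + v_{8} = v_{5} ; sig = ⟨3 | 1⟩
  P={2,3,7,8}:  v_{2} + v_{3} + v_{7} + v_{8} = v_{1} ; sig = ⟨4 | 1⟩

Hence PRS(X_Σ) =
    ⟨2 | 1⟩
    ⟨2 | 1 1⟩
    ⟨2 | 1 1⟩
    ⟨2 | 1 2⟩
    ⟨3 | 0⟩
    ⟨3 | 0⟩
    ⟨3 | 1⟩
    ⟨3 | 1⟩
    ⟨4 | 1⟩


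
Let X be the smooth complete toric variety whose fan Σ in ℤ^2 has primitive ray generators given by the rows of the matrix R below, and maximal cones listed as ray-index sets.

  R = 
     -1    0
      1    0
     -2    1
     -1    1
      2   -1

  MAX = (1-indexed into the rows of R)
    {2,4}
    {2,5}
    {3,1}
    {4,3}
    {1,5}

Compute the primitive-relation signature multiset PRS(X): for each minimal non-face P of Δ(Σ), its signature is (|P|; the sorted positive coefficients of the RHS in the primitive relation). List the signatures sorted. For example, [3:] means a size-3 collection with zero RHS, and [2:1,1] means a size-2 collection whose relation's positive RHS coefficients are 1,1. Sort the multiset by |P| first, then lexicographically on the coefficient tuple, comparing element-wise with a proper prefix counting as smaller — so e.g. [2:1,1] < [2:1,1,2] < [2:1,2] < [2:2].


Primitive collections (5):

  {1,2}:  v_{1} + v_{2} = 0 ; sig = [2:]
  {3,5}:  v_{3} + v_{5} = 0 ; sig = [2:]
  {1,4}:  v_{1} + v_{4} = v_{3} ; sig = [2:1]
  {2,3}:  v_{2} + v_{3} = v_{4} ; sig = [2:1]
  {4,5}:  v_{4} + v_{5} = v_{2} ; sig = [2:1]

so the primitive-relation signature multiset is
{ [2:] ×2,  [2:1] ×3 }


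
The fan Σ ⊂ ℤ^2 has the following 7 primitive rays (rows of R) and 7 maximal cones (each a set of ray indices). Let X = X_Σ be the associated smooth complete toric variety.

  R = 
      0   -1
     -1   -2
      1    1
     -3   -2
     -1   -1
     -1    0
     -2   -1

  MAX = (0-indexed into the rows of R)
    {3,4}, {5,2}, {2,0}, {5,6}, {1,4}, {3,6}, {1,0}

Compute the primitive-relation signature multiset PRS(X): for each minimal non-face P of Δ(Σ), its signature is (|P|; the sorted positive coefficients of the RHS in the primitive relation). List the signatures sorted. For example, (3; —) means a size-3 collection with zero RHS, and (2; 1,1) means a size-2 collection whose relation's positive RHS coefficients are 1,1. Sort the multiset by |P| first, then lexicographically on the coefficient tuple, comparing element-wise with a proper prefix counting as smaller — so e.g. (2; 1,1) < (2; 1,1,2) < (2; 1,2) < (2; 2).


Δ(Σ) — 7 vertices, 14 min non-faces:

  P = {2,4}:  v_{2} + v_{4} = 0  ⟹  sig = (2; —)
  P = {0,4}:  v_{0} + v_{4} = v_{1}  ⟹  sig = (2; 1)
  P = {0,5}:  v_{0} + v_{5} = v_{4}  ⟹  sig = (2; 1)
  P = {1,2}:  v_{1} + v_{2} = v_{0}  ⟹  sig = (2; 1)
  P = {2,3}:  v_{2} + v_{3} = v_{6}  ⟹  sig = (2; 1)
  P = {2,6}:  v_{2} + v_{6} = v_{5}  ⟹  sig = (2; 1)
  P = {4,5}:  v_{4} + v_{5} = v_{6}  ⟹  sig = (2; 1)
  P = {4,6}:  v_{4} + v_{6} = v_{3}  ⟹  sig = (2; 1)
  P = {0,6}:  v_{0} + v_{6} = 2·v_{4}  ⟹  sig = (2; 2)
  P = {1,5}:  v_{1} + v_{5} = 2·v_{4}  ⟹  sig = (2; 2)
  P = {3,5}:  v_{3} + v_{5} = 2·v_{6}  ⟹  sig = (2; 2)
  P = {0,3}:  v_{0} + v_{3} = 3·v_{4}  ⟹  sig = (2; 3)
  P = {1,6}:  v_{1} + v_{6} = 3·v_{4}  ⟹  sig = (2; 3)
  P = {1,3}:  v_{1} + v_{3} = 4·v_{4}  ⟹  sig = (2; 4)

so the primitive-relation signature multiset is
    |P|=2: 14 collections, coeffs (), (1), (1), (1), (1), (1), (1), (1), (2), (2), (2), (3), (3), (4)


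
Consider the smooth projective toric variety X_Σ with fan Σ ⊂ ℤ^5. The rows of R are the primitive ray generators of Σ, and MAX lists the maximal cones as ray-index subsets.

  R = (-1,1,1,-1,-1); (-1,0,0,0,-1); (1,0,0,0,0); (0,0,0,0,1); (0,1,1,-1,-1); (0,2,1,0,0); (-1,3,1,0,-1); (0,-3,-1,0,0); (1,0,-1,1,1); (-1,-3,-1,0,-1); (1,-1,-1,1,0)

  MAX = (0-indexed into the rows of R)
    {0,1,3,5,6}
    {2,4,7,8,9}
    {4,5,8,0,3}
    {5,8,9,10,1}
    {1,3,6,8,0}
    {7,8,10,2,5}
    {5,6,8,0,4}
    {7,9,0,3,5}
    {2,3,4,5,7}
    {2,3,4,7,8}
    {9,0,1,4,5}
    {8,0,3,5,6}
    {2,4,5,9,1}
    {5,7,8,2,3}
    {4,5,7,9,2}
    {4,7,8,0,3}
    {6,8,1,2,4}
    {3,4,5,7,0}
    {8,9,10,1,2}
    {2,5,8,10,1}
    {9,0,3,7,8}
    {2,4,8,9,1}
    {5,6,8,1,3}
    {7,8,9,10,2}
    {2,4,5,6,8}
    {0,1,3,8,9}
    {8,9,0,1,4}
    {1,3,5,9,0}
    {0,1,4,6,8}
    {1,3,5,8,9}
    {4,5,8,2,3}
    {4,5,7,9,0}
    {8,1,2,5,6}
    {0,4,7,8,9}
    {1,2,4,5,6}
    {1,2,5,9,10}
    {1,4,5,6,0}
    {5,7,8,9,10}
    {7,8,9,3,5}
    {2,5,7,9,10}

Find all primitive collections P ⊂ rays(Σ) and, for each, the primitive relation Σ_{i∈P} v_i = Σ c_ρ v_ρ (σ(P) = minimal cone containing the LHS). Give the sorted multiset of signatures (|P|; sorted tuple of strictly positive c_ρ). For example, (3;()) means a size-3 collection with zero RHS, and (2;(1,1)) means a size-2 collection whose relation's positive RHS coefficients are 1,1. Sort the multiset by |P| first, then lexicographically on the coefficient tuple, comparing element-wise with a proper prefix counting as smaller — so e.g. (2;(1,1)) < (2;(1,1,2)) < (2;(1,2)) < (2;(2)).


21 collections generate NE(X_Σ); each relation:

  {0,2}:  v_{0} + v_{2} = v_{4} — sig = (2;(1))
  {1,7}:  v_{1} + v_{7} = v_{9} — sig = (2;(1))
  {6,7}:  v_{6} + v_{7} = v_{1} — sig = (2;(1))
  {0,10}:  v_{0} + v_{10} = v_{1} + v_{2} — sig = (2;(1,1))
  {3,10}:  v_{3} + v_{10} = v_{5} + v_{7} + v_{8} — sig = (2;(1,1,1))
  {6,10}:  v_{6} + v_{10} = 2·v_{1} + v_{2} + v_{5} + v_{8} — sig = (2;(1,1,1,2))
  {4,10}:  v_{4} + v_{10} = v_{1} + 2·v_{2} — sig = (2;(1,2))
  {6,9}:  v_{6} + v_{9} = 2·v_{1} — sig = (2;(2))
  {1,2,3}:  v_{1} + v_{2} + v_{3} = 0 — sig = (3;())
  {1,3,4}:  v_{1} + v_{3} + v_{4} = v_{0} — sig = (3;(1))
  {2,3,9}:  v_{2} + v_{3} + v_{9} = v_{7} — sig = (3;(1))
  {3,4,9}:  v_{3} + v_{4} + v_{9} = v_{0} + v_{7} — sig = (3;(1,1))
  {2,3,6}:  v_{2} + v_{3} + v_{6} = v_{0} + v_{5} + v_{8} — sig = (3;(1,1,1))
  {3,4,6}:  v_{3} + v_{4} + v_{6} = 2·v_{0} + v_{5} + v_{8} — sig = (3;(1,1,2))
  {0,5,7,8}:  v_{0} + v_{5} + v_{7} + v_{8} = 0 — sig = (4;())
  {0,1,5,8}:  v_{0} + v_{1} + v_{5} + v_{8} = v_{6} — sig = (4;(1))
  {0,5,8,9}:  v_{0} + v_{5} + v_{8} + v_{9} = v_{1} — sig = (4;(1))
  {2,5,8,9}:  v_{2} + v_{5} + v_{8} + v_{9} = v_{10} — sig = (4;(1))
  {4,5,7,8}:  v_{4} + v_{5} + v_{7} + v_{8} = v_{2} — sig = (4;(1))
  {1,4,5,8}:  v_{1} + v_{4} + v_{5} + v_{8} = v_{2} + v_{6} — sig = (4;(1,1))
  {4,5,8,9}:  v_{4} + v_{5} + v_{8} + v_{9} = v_{1} + v_{2} — sig = (4;(1,1))

Hence PRS(X_Σ) =
    |P|=2: 8 collections, coeffs (1), (1), (1), (1,1), (1,1,1), (1,1,1,2), (1,2), (2)
    |P|=3: 6 collections, coeffs (), (1), (1), (1,1), (1,1,1), (1,1,2)
    |P|=4: 7 collections, coeffs (), (1), (1), (1), (1), (1,1), (1,1)


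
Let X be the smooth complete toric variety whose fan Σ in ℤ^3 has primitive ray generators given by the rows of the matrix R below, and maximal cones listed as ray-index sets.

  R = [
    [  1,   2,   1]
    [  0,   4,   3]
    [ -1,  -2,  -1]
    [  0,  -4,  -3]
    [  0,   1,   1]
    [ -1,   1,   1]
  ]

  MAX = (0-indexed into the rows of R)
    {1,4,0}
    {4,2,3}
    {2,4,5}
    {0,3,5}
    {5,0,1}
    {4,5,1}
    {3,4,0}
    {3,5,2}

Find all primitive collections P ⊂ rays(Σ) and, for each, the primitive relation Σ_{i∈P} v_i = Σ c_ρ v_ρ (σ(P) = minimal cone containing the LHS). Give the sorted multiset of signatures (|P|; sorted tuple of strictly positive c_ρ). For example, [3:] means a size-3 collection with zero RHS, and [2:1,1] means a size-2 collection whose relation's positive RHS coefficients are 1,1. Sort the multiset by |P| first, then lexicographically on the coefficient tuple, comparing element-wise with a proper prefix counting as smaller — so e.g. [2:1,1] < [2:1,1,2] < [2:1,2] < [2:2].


5 collections generate NE(X_Σ); each relation:

  • {0,2}:  v_{0} + v_{2} = 0  ⇒ sig = [2:]
  • {1,3}:  v_{1} + v_{3} = 0  ⇒ sig = [2:]
  • {1,2}:  v_{1} + v_{2} = v_{4} + v_{5}  ⇒ sig = [2:1,1]
  • {0,4,5}:  v_{0} + v_{4} + v_{5} = v_{1}  ⇒ sig = [3:1]
  • {3,4,5}:  v_{3} + v_{4} + v_{5} = v_{2}  ⇒ sig = [3:1]

Signatures (|P|; sorted positive RHS coefficients), sorted:
[[2:], [2:], [2:1,1], [3:1], [3:1]]


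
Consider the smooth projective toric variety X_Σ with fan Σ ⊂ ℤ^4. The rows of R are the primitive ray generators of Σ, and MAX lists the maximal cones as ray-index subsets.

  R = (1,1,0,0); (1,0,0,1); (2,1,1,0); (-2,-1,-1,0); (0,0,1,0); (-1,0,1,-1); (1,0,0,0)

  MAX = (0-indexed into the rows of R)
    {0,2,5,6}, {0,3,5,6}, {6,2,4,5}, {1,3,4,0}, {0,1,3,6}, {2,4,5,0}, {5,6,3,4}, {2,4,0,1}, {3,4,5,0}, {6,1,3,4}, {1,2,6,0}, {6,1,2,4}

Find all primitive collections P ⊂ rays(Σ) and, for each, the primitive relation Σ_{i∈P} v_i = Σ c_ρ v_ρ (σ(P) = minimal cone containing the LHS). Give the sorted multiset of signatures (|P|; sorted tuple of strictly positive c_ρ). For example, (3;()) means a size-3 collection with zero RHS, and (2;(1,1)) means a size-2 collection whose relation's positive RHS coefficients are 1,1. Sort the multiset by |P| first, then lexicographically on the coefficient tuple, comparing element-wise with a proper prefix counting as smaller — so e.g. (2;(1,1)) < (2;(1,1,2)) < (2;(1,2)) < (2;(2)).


The 3 primitive collections of Σ (r=7, n=4):

  {2,3}:  v_{2} + v_{3} = 0  so sig = (2;())
  {1,5}:  v_{1} + v_{5} = v_{4}  so sig = (2;(1))
  {0,4,6}:  v_{0} + v_{4} + v_{6} = v_{2}  so sig = (3;(1))

Signatures (|P|; sorted positive RHS coefficients), sorted:
    (2;())
    (2;(1))
    (3;(1))


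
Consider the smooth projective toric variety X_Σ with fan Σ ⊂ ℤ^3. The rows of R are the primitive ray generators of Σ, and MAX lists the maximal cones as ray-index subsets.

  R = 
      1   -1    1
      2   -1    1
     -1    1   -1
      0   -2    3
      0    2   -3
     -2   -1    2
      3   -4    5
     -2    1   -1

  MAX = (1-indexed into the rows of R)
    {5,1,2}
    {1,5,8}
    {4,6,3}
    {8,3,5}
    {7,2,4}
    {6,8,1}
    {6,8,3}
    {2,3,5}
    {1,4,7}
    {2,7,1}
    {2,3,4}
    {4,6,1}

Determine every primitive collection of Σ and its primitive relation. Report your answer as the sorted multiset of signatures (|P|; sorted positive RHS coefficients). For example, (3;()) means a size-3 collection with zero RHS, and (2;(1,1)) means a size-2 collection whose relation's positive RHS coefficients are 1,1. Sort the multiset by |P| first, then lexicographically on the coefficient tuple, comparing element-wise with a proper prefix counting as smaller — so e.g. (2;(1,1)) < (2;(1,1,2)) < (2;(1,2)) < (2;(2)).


The 11 primitive collections of Σ (r=8, n=3):

  P={1,3}:  v_{1} + v_{3} = 0  so sig = (2;())
  P={2,8}:  v_{2} + v_{8} = 0  so sig = (2;())
  P={4,5}:  v_{4} + v_{5} = 0  so sig = (2;())
  P={2,6}:  v_{2} + v_{6} = v_{4}  so sig = (2;(1))
  P={4,8}:  v_{4} + v_{8} = v_{6}  so sig = (2;(1))
  P={5,6}:  v_{5} + v_{6} = v_{8}  so sig = (2;(1))
  P={3,7}:  v_{3} + v_{7} = v_{2} + v_{4}  so sig = (2;(1,1))
  P={5,7}:  v_{5} + v_{7} = v_{1} + v_{2}  so sig = (2;(1,1))
  P={7,8}:  v_{7} + v_{8} = v_{1} + v_{4}  so sig = (2;(1,1))
  P={6,7}:  v_{6} + v_{7} = v_{1} + 2·v_{4}  so sig = (2;(1,2))
  P={1,2,4}:  v_{1} + v_{2} + v_{4} = v_{7}  so sig = (3;(1))

Sorted signature multiset PRS(X):
{ (2;()) ×3,  (2;(1)) ×3,  (2;(1,1)) ×3,  (2;(1,2)),  (3;(1)) }


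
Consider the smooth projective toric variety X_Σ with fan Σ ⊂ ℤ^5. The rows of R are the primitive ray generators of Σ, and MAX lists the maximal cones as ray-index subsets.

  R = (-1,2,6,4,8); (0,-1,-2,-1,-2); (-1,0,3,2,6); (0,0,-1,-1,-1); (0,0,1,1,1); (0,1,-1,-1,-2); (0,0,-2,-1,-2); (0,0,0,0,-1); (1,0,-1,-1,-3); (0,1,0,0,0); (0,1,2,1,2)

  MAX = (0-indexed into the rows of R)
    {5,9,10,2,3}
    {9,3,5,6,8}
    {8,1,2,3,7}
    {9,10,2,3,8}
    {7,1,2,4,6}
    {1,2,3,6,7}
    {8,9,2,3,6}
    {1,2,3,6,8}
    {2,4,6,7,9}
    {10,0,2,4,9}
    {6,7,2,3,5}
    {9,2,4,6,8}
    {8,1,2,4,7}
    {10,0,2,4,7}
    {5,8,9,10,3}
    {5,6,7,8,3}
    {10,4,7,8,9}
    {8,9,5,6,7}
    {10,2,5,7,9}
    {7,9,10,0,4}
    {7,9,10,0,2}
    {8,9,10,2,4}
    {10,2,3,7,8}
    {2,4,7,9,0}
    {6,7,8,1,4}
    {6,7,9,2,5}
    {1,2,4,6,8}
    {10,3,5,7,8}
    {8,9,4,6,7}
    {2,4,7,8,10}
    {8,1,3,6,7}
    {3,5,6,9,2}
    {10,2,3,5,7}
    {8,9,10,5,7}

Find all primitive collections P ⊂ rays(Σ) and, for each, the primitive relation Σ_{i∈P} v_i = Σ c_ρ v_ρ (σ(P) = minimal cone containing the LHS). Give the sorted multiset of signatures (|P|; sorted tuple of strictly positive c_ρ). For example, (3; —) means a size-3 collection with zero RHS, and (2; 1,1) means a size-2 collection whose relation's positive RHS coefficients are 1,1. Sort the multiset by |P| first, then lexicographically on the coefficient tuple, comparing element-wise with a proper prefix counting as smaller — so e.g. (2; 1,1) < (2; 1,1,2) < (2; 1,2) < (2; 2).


|primitive collections| = 16. Relations:

  {1,10}:  v_{1} + v_{10} = 0 — sig = (2; —)
  {3,4}:  v_{3} + v_{4} = 0 — sig = (2; —)
  {1,9}:  v_{1} + v_{9} = v_{6} — sig = (2; 1)
  {6,10}:  v_{6} + v_{10} = v_{9} — sig = (2; 1)
  {4,5}:  v_{4} + v_{5} = v_{7} + v_{9} — sig = (2; 1,1)
  {1,5}:  v_{1} + v_{5} = v_{3} + v_{6} + v_{7} — sig = (2; 1,1,1)
  {0,1}:  v_{0} + v_{1} = v_{2} + v_{4} + v_{7} + v_{9} — sig = (2; 1,1,1,1)
  {0,3}:  v_{0} + v_{3} = v_{2} + v_{7} + v_{9} + v_{10} — sig = (2; 1,1,1,1)
  {0,6}:  v_{0} + v_{6} = v_{2} + v_{4} + v_{7} + 2·v_{9} — sig = (2; 1,1,1,2)
  {0,5}:  v_{0} + v_{5} = v_{2} + 2·v_{7} + 2·v_{9} + v_{10} — sig = (2; 1,1,2,2)
  {0,8}:  v_{0} + v_{8} = v_{4} + 2·v_{10} — sig = (2; 1,2)
  {3,7,9}:  v_{3} + v_{7} + v_{9} = v_{5} — sig = (3; 1)
  {2,5,8}:  v_{2} + v_{5} + v_{8} = v_{3} + v_{10} — sig = (3; 1,1)
  {2,6,7,8}:  v_{2} + v_{6} + v_{7} + v_{8} = 0 — sig = (4; —)
  {2,7,8,9}:  v_{2} + v_{7} + v_{8} + v_{9} = v_{10} — sig = (4; 1)
  {2,4,7,9,10}:  v_{2} + v_{4} + v_{7} + v_{9} + v_{10} = v_{0} — sig = (5; 1)

so the primitive-relation signature multiset is
    (2; —)
    (2; —)
    (2; 1)
    (2; 1)
    (2; 1,1)
    (2; 1,1,1)
    (2; 1,1,1,1)
    (2; 1,1,1,1)
    (2; 1,1,1,2)
    (2; 1,1,2,2)
    (2; 1,2)
    (3; 1)
    (3; 1,1)
    (4; —)
    (4; 1)
    (5; 1)


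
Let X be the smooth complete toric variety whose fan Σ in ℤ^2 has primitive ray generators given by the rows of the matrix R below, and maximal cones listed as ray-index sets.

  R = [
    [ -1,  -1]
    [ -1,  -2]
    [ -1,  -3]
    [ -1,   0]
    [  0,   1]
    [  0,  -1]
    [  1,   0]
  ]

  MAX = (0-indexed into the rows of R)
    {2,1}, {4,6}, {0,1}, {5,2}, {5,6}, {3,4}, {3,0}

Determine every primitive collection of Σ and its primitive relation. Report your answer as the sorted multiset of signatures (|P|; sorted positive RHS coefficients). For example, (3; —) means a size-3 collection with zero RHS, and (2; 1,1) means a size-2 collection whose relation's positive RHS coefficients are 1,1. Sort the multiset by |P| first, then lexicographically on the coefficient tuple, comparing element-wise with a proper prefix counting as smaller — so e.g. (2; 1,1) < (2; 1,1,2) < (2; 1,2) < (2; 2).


|primitive collections| = 14. Relations:

  P={3,6}:  v_{3} + v_{6} = 0  ⇒ sig = (2; —)
  P={4,5}:  v_{4} + v_{5} = 0  ⇒ sig = (2; —)
  P={0,4}:  v_{0} + v_{4} = v_{3}  ⇒ sig = (2; 1)
  P={0,5}:  v_{0} + v_{5} = v_{1}  ⇒ sig = (2; 1)
  P={0,6}:  v_{0} + v_{6} = v_{5}  ⇒ sig = (2; 1)
  P={1,4}:  v_{1} + v_{4} = v_{0}  ⇒ sig = (2; 1)
  P={1,5}:  v_{1} + v_{5} = v_{2}  ⇒ sig = (2; 1)
  P={2,4}:  v_{2} + v_{4} = v_{1}  ⇒ sig = (2; 1)
  P={3,5}:  v_{3} + v_{5} = v_{0}  ⇒ sig = (2; 1)
  P={2,3}:  v_{2} + v_{3} = v_{0} + v_{1}  ⇒ sig = (2; 1,1)
  P={0,2}:  v_{0} + v_{2} = 2·v_{1}  ⇒ sig = (2; 2)
  P={1,3}:  v_{1} + v_{3} = 2·v_{0}  ⇒ sig = (2; 2)
  P={1,6}:  v_{1} + v_{6} = 2·v_{5}  ⇒ sig = (2; 2)
  P={2,6}:  v_{2} + v_{6} = 3·v_{5}  ⇒ sig = (2; 3)

Sorted signature multiset PRS(X):
    (2; —)
    (2; —)
    (2; 1)
    (2; 1)
    (2; 1)
    (2; 1)
    (2; 1)
    (2; 1)
    (2; 1)
    (2; 1,1)
    (2; 2)
    (2; 2)
    (2; 2)
    (2; 3)


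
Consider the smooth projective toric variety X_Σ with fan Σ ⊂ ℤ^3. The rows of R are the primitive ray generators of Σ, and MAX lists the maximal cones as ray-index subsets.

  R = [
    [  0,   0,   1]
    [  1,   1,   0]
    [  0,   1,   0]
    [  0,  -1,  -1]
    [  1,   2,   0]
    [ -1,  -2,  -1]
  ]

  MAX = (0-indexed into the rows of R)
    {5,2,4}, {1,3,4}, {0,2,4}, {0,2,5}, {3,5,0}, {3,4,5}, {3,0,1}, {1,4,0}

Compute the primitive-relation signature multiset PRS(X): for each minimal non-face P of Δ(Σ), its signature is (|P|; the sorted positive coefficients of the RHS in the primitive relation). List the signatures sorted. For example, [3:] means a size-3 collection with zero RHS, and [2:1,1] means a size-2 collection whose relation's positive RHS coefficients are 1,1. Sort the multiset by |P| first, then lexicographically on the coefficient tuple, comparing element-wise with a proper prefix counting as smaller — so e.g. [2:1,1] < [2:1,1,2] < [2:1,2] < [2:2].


Δ(Σ) — 6 vertices, 5 min non-faces:

  {1,2}:  v_{1} + v_{2} = v_{4}  ⟹  sig = [2:1]
  {1,5}:  v_{1} + v_{5} = v_{3}  ⟹  sig = [2:1]
  {2,3}:  v_{2} + v_{3} = v_{4} + v_{5}  ⟹  sig = [2:1,1]
  {0,4,5}:  v_{0} + v_{4} + v_{5} = 0  ⟹  sig = [3:]
  {0,3,4}:  v_{0} + v_{3} + v_{4} = v_{1}  ⟹  sig = [3:1]

Sorted signature multiset PRS(X):
{ [2:1] ×2,  [2:1,1],  [3:],  [3:1] }


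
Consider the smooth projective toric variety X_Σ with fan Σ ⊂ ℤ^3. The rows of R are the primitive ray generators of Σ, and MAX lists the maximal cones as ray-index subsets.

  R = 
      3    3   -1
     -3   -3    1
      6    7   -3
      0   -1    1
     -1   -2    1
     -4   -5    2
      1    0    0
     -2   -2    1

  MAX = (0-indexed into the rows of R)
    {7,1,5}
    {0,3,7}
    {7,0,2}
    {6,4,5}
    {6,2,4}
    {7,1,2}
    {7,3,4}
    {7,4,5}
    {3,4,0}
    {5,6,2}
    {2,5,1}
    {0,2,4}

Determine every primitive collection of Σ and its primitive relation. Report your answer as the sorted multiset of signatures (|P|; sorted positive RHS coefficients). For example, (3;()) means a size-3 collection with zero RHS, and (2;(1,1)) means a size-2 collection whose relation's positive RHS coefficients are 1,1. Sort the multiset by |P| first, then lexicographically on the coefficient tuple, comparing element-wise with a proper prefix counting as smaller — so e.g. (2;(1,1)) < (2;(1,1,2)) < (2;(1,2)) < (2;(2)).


Primitive collections (14):

  P={0,1}:  v_{0} + v_{1} = 0  ⇒ sig = (2;())
  P={0,5}:  v_{0} + v_{5} = v_{4}  ⇒ sig = (2;(1))
  P={1,4}:  v_{1} + v_{4} = v_{5}  ⇒ sig = (2;(1))
  P={6,7}:  v_{6} + v_{7} = v_{4}  ⇒ sig = (2;(1))
  P={1,3}:  v_{1} + v_{3} = v_{4} + v_{7}  ⇒ sig = (2;(1,1))
  P={0,6}:  v_{0} + v_{6} = v_{2} + 2·v_{4}  ⇒ sig = (2;(1,2))
  P={1,6}:  v_{1} + v_{6} = v_{2} + 2·v_{5}  ⇒ sig = (2;(1,2))
  P={3,5}:  v_{3} + v_{5} = 2·v_{4} + v_{7}  ⇒ sig = (2;(1,2))
  P={3,6}:  v_{3} + v_{6} = v_{0} + 2·v_{4}  ⇒ sig = (2;(1,2))
  P={2,3}:  v_{2} + v_{3} = 2·v_{0}  ⇒ sig = (2;(2))
  P={2,5,7}:  v_{2} + v_{5} + v_{7} = 0  ⇒ sig = (3;())
  P={0,4,7}:  v_{0} + v_{4} + v_{7} = v_{3}  ⇒ sig = (3;(1))
  P={2,4,5}:  v_{2} + v_{4} + v_{5} = v_{6}  ⇒ sig = (3;(1))
  P={2,4,7}:  v_{2} + v_{4} + v_{7} = v_{0}  ⇒ sig = (3;(1))

so the primitive-relation signature multiset is
{ (2;()),  (2;(1)) ×3,  (2;(1,1)),  (2;(1,2)) ×4,  (2;(2)),  (3;()),  (3;(1)) ×3 }


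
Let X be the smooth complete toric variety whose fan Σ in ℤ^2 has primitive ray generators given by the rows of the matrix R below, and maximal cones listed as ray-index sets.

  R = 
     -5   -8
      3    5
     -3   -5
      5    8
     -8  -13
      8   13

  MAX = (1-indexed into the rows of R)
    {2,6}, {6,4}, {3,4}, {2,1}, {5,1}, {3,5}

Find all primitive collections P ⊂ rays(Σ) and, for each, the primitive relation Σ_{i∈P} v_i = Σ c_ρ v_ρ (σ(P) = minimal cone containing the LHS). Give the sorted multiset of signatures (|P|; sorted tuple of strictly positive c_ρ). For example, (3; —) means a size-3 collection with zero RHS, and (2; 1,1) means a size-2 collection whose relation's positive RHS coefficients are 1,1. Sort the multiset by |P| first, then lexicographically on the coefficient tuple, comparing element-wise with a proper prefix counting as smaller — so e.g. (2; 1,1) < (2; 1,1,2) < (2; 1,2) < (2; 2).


Primitive collections (9):

  {1,4}:  v_{1} + v_{4} = 0  ⟹  sig = (2; —)
  {2,3}:  v_{2} + v_{3} = 0  ⟹  sig = (2; —)
  {5,6}:  v_{5} + v_{6} = 0  ⟹  sig = (2; —)
  {1,3}:  v_{1} + v_{3} = v_{5}  ⟹  sig = (2; 1)
  {1,6}:  v_{1} + v_{6} = v_{2}  ⟹  sig = (2; 1)
  {2,4}:  v_{2} + v_{4} = v_{6}  ⟹  sig = (2; 1)
  {2,5}:  v_{2} + v_{5} = v_{1}  ⟹  sig = (2; 1)
  {3,6}:  v_{3} + v_{6} = v_{4}  ⟹  sig = (2; 1)
  {4,5}:  v_{4} + v_{5} = v_{3}  ⟹  sig = (2; 1)

Sorted signature multiset PRS(X):
    (2; —)
    (2; —)
    (2; —)
    (2; 1)
    (2; 1)
    (2; 1)
    (2; 1)
    (2; 1)
    (2; 1)


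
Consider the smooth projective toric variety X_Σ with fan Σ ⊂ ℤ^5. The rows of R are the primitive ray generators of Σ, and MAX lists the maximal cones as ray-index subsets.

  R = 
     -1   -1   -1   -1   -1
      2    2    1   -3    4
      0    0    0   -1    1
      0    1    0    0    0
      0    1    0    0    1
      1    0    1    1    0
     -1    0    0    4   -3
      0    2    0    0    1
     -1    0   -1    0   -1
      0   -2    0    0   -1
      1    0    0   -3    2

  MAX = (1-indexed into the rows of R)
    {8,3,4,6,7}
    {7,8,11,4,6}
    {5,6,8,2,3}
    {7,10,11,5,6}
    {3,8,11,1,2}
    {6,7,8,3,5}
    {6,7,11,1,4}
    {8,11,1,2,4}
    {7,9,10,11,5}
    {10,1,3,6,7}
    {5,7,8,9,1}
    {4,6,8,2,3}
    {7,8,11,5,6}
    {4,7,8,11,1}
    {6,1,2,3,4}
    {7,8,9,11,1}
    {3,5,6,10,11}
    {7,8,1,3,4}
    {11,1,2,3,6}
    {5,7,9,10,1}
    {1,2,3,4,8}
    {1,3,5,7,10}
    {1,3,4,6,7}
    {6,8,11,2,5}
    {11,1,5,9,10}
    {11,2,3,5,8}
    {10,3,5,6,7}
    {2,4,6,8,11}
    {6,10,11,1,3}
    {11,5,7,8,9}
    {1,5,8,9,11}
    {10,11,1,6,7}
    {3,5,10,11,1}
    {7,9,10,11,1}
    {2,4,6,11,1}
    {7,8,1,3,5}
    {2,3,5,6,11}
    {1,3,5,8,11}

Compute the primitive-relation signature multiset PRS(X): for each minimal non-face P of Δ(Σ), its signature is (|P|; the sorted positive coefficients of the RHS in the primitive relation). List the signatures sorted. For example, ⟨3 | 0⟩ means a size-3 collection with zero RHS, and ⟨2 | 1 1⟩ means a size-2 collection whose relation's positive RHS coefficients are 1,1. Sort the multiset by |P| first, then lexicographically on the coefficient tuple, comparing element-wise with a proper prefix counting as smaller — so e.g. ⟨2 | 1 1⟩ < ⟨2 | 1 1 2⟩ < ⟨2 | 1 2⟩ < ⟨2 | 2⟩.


Primitive collections (16):

  P = {8,10}:  v_{8} + v_{10} = 0  →  sig = ⟨2 | 0⟩
  P = {4,5}:  v_{4} + v_{5} = v_{8}  →  sig = ⟨2 | 1⟩
  P = {2,7}:  v_{2} + v_{7} = v_{6} + v_{8}  →  sig = ⟨2 | 1 1⟩
  P = {2,9}:  v_{2} + v_{9} = v_{8} + v_{11}  →  sig = ⟨2 | 1 1⟩
  P = {3,9}:  v_{3} + v_{9} = v_{1} + v_{5}  →  sig = ⟨2 | 1 1⟩
  P = {4,10}:  v_{4} + v_{10} = v_{1} + v_{6}  →  sig = ⟨2 | 1 1⟩
  P = {6,9}:  v_{6} + v_{9} = v_{7} + v_{11}  →  sig = ⟨2 | 1 1⟩
  P = {2,10}:  v_{2} + v_{10} = v_{3} + v_{6} + v_{11}  →  sig = ⟨2 | 1 1 1⟩
  P = {4,9}:  v_{4} + v_{9} = v_{1} + v_{7} + v_{8} + v_{11}  →  sig = ⟨2 | 1 1 1 1⟩
  P = {1,5,6}:  v_{1} + v_{5} + v_{6} = 0  →  sig = ⟨3 | 0⟩
  P = {3,7,11}:  v_{3} + v_{7} + v_{11} = 0  →  sig = ⟨3 | 0⟩
  P = {1,6,8}:  v_{1} + v_{6} + v_{8} = v_{4}  →  sig = ⟨3 | 1⟩
  P = {3,4,11}:  v_{3} + v_{4} + v_{11} = v_{1} + v_{2}  →  sig = ⟨3 | 1 1⟩
  P = {1,2,5}:  v_{1} + v_{2} + v_{5} = v_{3} + v_{8} + v_{11}  →  sig = ⟨3 | 1 1 1⟩
  P = {1,5,7,11}:  v_{1} + v_{5} + v_{7} + v_{11} = v_{9}  →  sig = ⟨4 | 1⟩
  P = {3,6,8,11}:  v_{3} + v_{6} + v_{8} + v_{11} = v_{2}  →  sig = ⟨4 | 1⟩

so the primitive-relation signature multiset is
    |P|=2: 9 collections, coeffs (), (1), (1,1), (1,1), (1,1), (1,1), (1,1), (1,1,1), (1,1,1,1)
    |P|=3: 5 collections, coeffs (), (), (1), (1,1), (1,1,1)
    |P|=4: 2 collections, coeffs (1), (1)


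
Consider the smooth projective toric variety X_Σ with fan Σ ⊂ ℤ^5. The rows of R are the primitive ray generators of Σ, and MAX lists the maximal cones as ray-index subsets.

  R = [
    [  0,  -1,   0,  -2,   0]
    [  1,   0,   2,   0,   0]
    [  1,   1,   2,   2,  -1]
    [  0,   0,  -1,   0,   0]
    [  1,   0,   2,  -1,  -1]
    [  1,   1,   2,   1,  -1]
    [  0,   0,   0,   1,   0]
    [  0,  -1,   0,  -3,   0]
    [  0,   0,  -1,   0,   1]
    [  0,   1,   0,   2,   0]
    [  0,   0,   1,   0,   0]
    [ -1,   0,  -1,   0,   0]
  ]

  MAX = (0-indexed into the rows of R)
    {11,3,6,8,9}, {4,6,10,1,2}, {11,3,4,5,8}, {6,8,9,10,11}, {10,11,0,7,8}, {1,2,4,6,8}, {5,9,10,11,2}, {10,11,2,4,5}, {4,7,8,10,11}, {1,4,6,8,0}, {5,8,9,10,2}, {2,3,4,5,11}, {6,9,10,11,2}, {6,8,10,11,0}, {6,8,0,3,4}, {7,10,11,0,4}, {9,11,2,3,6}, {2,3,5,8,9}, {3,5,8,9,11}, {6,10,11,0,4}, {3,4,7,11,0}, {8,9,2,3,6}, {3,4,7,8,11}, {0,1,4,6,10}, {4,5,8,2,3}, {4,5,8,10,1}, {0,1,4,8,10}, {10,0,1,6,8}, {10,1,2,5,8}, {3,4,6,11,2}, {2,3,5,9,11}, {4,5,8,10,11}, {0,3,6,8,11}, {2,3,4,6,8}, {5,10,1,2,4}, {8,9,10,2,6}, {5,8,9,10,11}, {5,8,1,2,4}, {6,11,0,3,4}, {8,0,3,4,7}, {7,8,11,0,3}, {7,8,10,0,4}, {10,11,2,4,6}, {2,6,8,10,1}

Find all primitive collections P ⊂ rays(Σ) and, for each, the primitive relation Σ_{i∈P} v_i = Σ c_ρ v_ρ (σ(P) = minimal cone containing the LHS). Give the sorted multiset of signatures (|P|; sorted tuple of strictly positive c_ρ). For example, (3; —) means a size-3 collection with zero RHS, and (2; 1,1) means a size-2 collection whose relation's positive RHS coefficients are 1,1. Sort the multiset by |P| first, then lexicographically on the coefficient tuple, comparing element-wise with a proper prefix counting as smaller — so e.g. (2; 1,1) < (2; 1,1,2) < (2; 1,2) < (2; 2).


19 minimal non-faces of Δ(Σ) (on 12 rays):

  P = {0,9}:  v_{0} + v_{9} = 0 — sig = (2; —)
  P = {3,10}:  v_{3} + v_{10} = 0 — sig = (2; —)
  P = {0,5}:  v_{0} + v_{5} = v_{4} — sig = (2; 1)
  P = {1,11}:  v_{1} + v_{11} = v_{10} — sig = (2; 1)
  P = {2,7}:  v_{2} + v_{7} = v_{4} — sig = (2; 1)
  P = {4,9}:  v_{4} + v_{9} = v_{5} — sig = (2; 1)
  P = {5,6}:  v_{5} + v_{6} = v_{2} — sig = (2; 1)
  P = {6,7}:  v_{6} + v_{7} = v_{0} — sig = (2; 1)
  P = {0,2}:  v_{0} + v_{2} = v_{4} + v_{6} — sig = (2; 1,1)
  P = {1,3}:  v_{1} + v_{3} = v_{4} + v_{6} + v_{8} — sig = (2; 1,1,1)
  P = {1,9}:  v_{1} + v_{9} = v_{2} + v_{8} + v_{10} — sig = (2; 1,1,1)
  P = {7,9}:  v_{7} + v_{9} = v_{4} + v_{8} + v_{11} — sig = (2; 1,1,1)
  P = {1,7}:  v_{1} + v_{7} = v_{0} + v_{4} + v_{8} + v_{10} — sig = (2; 1,1,1,1)
  P = {5,7}:  v_{5} + v_{7} = 2·v_{4} + v_{8} + v_{11} — sig = (2; 1,1,2)
  P = {2,8,11}:  v_{2} + v_{8} + v_{11} = v_{9} — sig = (3; 1)
  P = {4,6,8,11}:  v_{4} + v_{6} + v_{8} + v_{11} = 0 — sig = (4; —)
  P = {0,4,8,11}:  v_{0} + v_{4} + v_{8} + v_{11} = v_{7} — sig = (4; 1)
  P = {4,6,8,10}:  v_{4} + v_{6} + v_{8} + v_{10} = v_{1} — sig = (4; 1)
  P = {2,4,8,10}:  v_{2} + v_{4} + v_{8} + v_{10} = v_{1} + v_{5} — sig = (4; 1,1)

Signatures (|P|; sorted positive RHS coefficients), sorted:
{ (2; —) ×2,  (2; 1) ×6,  (2; 1,1),  (2; 1,1,1) ×3,  (2; 1,1,1,1),  (2; 1,1,2),  (3; 1),  (4; —),  (4; 1) ×2,  (4; 1,1) }


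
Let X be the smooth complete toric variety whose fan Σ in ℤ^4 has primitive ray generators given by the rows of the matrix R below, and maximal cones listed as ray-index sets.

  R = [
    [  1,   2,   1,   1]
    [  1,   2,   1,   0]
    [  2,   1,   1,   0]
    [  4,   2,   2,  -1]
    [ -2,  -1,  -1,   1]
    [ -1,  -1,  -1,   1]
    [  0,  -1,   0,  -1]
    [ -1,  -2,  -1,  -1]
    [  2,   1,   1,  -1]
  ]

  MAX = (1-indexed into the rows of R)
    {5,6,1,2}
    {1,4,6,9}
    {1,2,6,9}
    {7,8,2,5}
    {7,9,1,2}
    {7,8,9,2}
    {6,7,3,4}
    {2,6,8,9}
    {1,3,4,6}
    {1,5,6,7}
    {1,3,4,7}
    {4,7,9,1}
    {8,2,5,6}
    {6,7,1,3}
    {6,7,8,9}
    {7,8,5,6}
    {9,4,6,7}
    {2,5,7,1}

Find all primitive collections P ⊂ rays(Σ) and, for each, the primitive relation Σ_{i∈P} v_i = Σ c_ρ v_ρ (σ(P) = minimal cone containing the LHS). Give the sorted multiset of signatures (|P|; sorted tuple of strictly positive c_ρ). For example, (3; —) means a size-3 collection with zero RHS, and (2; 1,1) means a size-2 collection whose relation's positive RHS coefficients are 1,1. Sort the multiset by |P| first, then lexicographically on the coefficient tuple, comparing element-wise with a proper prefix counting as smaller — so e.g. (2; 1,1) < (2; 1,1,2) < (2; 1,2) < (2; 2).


Primitive collections (12):

  P = {1,8}:  v_{1} + v_{8} = 0  ⟹  sig = (2; —)
  P = {5,9}:  v_{5} + v_{9} = 0  ⟹  sig = (2; —)
  P = {3,9}:  v_{3} + v_{9} = v_{4}  ⟹  sig = (2; 1)
  P = {4,5}:  v_{4} + v_{5} = v_{3}  ⟹  sig = (2; 1)
  P = {2,3}:  v_{2} + v_{3} = v_{1} + v_{9}  ⟹  sig = (2; 1,1)
  P = {3,5}:  v_{3} + v_{5} = v_{1} + v_{6} + v_{7}  ⟹  sig = (2; 1,1,1)
  P = {3,8}:  v_{3} + v_{8} = v_{6} + v_{7} + v_{9}  ⟹  sig = (2; 1,1,1)
  P = {4,8}:  v_{4} + v_{8} = v_{6} + v_{7} + 2·v_{9}  ⟹  sig = (2; 1,1,2)
  P = {2,4}:  v_{2} + v_{4} = v_{1} + 2·v_{9}  ⟹  sig = (2; 1,2)
  P = {2,6,7}:  v_{2} + v_{6} + v_{7} = 0  ⟹  sig = (3; —)
  P = {1,6,7,9}:  v_{1} + v_{6} + v_{7} + v_{9} = v_{3}  ⟹  sig = (4; 1)
  P = {1,4,6,7}:  v_{1} + v_{4} + v_{6} + v_{7} = 2·v_{3}  ⟹  sig = (4; 2)

so the primitive-relation signature multiset is
[(2; —), (2; —), (2; 1), (2; 1), (2; 1,1), (2; 1,1,1), (2; 1,1,1), (2; 1,1,2), (2; 1,2), (3; —), (4; 1), (4; 2)]


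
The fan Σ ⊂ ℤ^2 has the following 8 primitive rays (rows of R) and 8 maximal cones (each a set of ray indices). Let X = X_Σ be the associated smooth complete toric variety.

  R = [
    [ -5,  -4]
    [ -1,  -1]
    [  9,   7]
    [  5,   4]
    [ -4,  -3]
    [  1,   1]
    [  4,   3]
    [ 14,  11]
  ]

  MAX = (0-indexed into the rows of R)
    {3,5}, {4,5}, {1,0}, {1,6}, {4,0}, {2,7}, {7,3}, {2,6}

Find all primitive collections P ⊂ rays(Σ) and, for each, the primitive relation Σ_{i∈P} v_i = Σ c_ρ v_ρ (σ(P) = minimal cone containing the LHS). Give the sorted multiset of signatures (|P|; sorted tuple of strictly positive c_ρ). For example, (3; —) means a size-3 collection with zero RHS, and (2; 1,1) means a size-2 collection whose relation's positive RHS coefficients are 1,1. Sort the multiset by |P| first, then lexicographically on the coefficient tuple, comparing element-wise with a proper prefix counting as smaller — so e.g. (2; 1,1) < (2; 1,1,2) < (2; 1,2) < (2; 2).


The 20 primitive collections of Σ (r=8, n=2):

  P={0,3}:  v_{0} + v_{3} = 0  so sig = (2; —)
  P={1,5}:  v_{1} + v_{5} = 0  so sig = (2; —)
  P={4,6}:  v_{4} + v_{6} = 0  so sig = (2; —)
  P={0,2}:  v_{0} + v_{2} = v_{6}  so sig = (2; 1)
  P={0,5}:  v_{0} + v_{5} = v_{4}  so sig = (2; 1)
  P={0,6}:  v_{0} + v_{6} = v_{1}  so sig = (2; 1)
  P={0,7}:  v_{0} + v_{7} = v_{2}  so sig = (2; 1)
  P={1,3}:  v_{1} + v_{3} = v_{6}  so sig = (2; 1)
  P={1,4}:  v_{1} + v_{4} = v_{0}  so sig = (2; 1)
  P={2,3}:  v_{2} + v_{3} = v_{7}  so sig = (2; 1)
  P={2,4}:  v_{2} + v_{4} = v_{3}  so sig = (2; 1)
  P={3,4}:  v_{3} + v_{4} = v_{5}  so sig = (2; 1)
  P={3,6}:  v_{3} + v_{6} = v_{2}  so sig = (2; 1)
  P={5,6}:  v_{5} + v_{6} = v_{3}  so sig = (2; 1)
  P={1,7}:  v_{1} + v_{7} = v_{2} + v_{6}  so sig = (2; 1,1)
  P={1,2}:  v_{1} + v_{2} = 2·v_{6}  so sig = (2; 2)
  P={2,5}:  v_{2} + v_{5} = 2·v_{3}  so sig = (2; 2)
  P={4,7}:  v_{4} + v_{7} = 2·v_{3}  so sig = (2; 2)
  P={6,7}:  v_{6} + v_{7} = 2·v_{2}  so sig = (2; 2)
  P={5,7}:  v_{5} + v_{7} = 3·v_{3}  so sig = (2; 3)

so the primitive-relation signature multiset is
{ (2; —) ×3,  (2; 1) ×11,  (2; 1,1),  (2; 2) ×4,  (2; 3) }


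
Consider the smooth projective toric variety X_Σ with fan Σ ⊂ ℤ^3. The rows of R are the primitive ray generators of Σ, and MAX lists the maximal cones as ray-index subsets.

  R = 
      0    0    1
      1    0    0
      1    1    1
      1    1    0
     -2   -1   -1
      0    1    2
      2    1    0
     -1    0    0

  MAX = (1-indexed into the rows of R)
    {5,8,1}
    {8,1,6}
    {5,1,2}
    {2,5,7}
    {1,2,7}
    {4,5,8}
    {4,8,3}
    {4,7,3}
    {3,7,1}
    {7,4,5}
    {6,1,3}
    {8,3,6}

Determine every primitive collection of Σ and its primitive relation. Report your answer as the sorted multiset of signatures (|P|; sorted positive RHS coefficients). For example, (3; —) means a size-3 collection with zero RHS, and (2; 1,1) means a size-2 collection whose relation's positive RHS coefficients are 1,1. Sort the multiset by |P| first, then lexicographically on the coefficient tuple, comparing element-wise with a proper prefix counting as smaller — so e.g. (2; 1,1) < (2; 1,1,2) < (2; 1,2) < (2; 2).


The 12 primitive collections of Σ (r=8, n=3):

  P = {2,8}:  v_{2} + v_{8} = 0 — sig = (2; —)
  P = {1,4}:  v_{1} + v_{4} = v_{3} — sig = (2; 1)
  P = {2,4}:  v_{2} + v_{4} = v_{7} — sig = (2; 1)
  P = {3,5}:  v_{3} + v_{5} = v_{8} — sig = (2; 1)
  P = {7,8}:  v_{7} + v_{8} = v_{4} — sig = (2; 1)
  P = {2,3}:  v_{2} + v_{3} = v_{1} + v_{7} — sig = (2; 1,1)
  P = {2,6}:  v_{2} + v_{6} = v_{1} + v_{3} — sig = (2; 1,1)
  P = {4,6}:  v_{4} + v_{6} = 2·v_{3} + v_{8} — sig = (2; 1,2)
  P = {5,6}:  v_{5} + v_{6} = v_{1} + 2·v_{8} — sig = (2; 1,2)
  P = {6,7}:  v_{6} + v_{7} = 2·v_{3} — sig = (2; 2)
  P = {1,5,7}:  v_{1} + v_{5} + v_{7} = 0 — sig = (3; —)
  P = {1,3,8}:  v_{1} + v_{3} + v_{8} = v_{6} — sig = (3; 1)

Hence PRS(X_Σ) =
{ (2; —),  (2; 1) ×4,  (2; 1,1) ×2,  (2; 1,2) ×2,  (2; 2),  (3; —),  (3; 1) }


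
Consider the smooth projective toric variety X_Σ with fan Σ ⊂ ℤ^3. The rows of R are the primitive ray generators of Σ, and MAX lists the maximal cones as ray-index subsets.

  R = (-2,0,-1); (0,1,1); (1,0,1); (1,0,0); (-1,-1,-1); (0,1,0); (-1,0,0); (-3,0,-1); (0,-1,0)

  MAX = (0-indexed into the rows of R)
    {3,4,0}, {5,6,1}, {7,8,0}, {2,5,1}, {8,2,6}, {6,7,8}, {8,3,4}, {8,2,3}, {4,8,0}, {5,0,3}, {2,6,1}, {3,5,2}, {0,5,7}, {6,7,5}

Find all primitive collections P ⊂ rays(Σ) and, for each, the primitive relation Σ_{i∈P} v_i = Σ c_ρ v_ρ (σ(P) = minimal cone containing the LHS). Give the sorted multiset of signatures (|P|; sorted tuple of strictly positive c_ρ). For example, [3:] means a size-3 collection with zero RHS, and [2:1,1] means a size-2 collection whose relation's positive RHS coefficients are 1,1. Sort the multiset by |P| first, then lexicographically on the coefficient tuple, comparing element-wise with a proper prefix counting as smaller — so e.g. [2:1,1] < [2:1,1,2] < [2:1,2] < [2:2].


Minimal non-faces — 17 found among 9 rays, 14 max cones:

  • {3,6}:  v_{3} + v_{6} = 0 — sig = [2:]
  • {5,8}:  v_{5} + v_{8} = 0 — sig = [2:]
  • {0,2}:  v_{0} + v_{2} = v_{6} — sig = [2:1]
  • {0,6}:  v_{0} + v_{6} = v_{7} — sig = [2:1]
  • {1,4}:  v_{1} + v_{4} = v_{6} — sig = [2:1]
  • {2,4}:  v_{2} + v_{4} = v_{8} — sig = [2:1]
  • {3,7}:  v_{3} + v_{7} = v_{0} — sig = [2:1]
  • {1,3}:  v_{1} + v_{3} = v_{2} + v_{5} — sig = [2:1,1]
  • {1,8}:  v_{1} + v_{8} = v_{2} + v_{6} — sig = [2:1,1]
  • {4,5}:  v_{4} + v_{5} = v_{0} + v_{3} — sig = [2:1,1]
  • {4,6}:  v_{4} + v_{6} = v_{0} + v_{8} — sig = [2:1,1]
  • {0,1}:  v_{0} + v_{1} = v_{5} + 2·v_{6} — sig = [2:1,2]
  • {4,7}:  v_{4} + v_{7} = 2·v_{0} + v_{8} — sig = [2:1,2]
  • {1,7}:  v_{1} + v_{7} = v_{5} + 3·v_{6} — sig = [2:1,3]
  • {2,7}:  v_{2} + v_{7} = 2·v_{6} — sig = [2:2]
  • {0,3,8}:  v_{0} + v_{3} + v_{8} = v_{4} — sig = [3:1]
  • {2,5,6}:  v_{2} + v_{5} + v_{6} = v_{1} — sig = [3:1]

Hence PRS(X_Σ) =
    [2:]
    [2:]
    [2:1]
    [2:1]
    [2:1]
    [2:1]
    [2:1]
    [2:1,1]
    [2:1,1]
    [2:1,1]
    [2:1,1]
    [2:1,2]
    [2:1,2]
    [2:1,3]
    [2:2]
    [3:1]
    [3:1]
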